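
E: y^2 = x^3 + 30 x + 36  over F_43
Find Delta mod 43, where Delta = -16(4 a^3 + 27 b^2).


4 a^3 + 27 b^2 = 4*30^3 + 27*36^2 = 108000 + 34992 = 142992
Delta = -16 * (142992) = -2287872
Delta mod 43 = 29

Delta = 29 (mod 43)


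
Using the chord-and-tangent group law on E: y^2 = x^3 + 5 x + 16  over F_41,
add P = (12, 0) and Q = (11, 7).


P != Q, so use the chord formula.
s = (y2 - y1) / (x2 - x1) = (7) / (40) mod 41 = 34
x3 = s^2 - x1 - x2 mod 41 = 34^2 - 12 - 11 = 26
y3 = s (x1 - x3) - y1 mod 41 = 34 * (12 - 26) - 0 = 16

P + Q = (26, 16)


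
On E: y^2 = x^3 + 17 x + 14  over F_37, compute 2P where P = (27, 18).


Doubling: s = (3 x1^2 + a) / (2 y1)
s = (3*27^2 + 17) / (2*18) mod 37 = 16
x3 = s^2 - 2 x1 mod 37 = 16^2 - 2*27 = 17
y3 = s (x1 - x3) - y1 mod 37 = 16 * (27 - 17) - 18 = 31

2P = (17, 31)


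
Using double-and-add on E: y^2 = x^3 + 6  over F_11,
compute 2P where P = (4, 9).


k = 2 = 10_2 (binary, LSB first: 01)
Double-and-add from P = (4, 9):
  bit 0 = 0: acc unchanged = O
  bit 1 = 1: acc = O + (4, 2) = (4, 2)

2P = (4, 2)


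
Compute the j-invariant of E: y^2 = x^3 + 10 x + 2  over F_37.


Delta = -16(4 a^3 + 27 b^2) mod 37 = 21
-1728 * (4 a)^3 = -1728 * (4*10)^3 mod 37 = 1
j = 1 * 21^(-1) mod 37 = 30

j = 30 (mod 37)


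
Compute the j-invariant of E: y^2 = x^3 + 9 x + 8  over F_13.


Delta = -16(4 a^3 + 27 b^2) mod 13 = 4
-1728 * (4 a)^3 = -1728 * (4*9)^3 mod 13 = 12
j = 12 * 4^(-1) mod 13 = 3

j = 3 (mod 13)


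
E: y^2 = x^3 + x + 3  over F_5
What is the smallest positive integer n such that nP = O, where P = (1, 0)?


Compute successive multiples of P until we hit O:
  1P = (1, 0)
  2P = O

ord(P) = 2


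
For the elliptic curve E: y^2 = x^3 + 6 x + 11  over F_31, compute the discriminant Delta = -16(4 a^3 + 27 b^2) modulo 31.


4 a^3 + 27 b^2 = 4*6^3 + 27*11^2 = 864 + 3267 = 4131
Delta = -16 * (4131) = -66096
Delta mod 31 = 27

Delta = 27 (mod 31)


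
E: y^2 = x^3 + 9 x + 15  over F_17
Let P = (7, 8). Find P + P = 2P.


Doubling: s = (3 x1^2 + a) / (2 y1)
s = (3*7^2 + 9) / (2*8) mod 17 = 14
x3 = s^2 - 2 x1 mod 17 = 14^2 - 2*7 = 12
y3 = s (x1 - x3) - y1 mod 17 = 14 * (7 - 12) - 8 = 7

2P = (12, 7)


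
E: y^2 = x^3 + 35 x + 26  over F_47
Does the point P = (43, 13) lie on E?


Check whether y^2 = x^3 + 35 x + 26 (mod 47) for (x, y) = (43, 13).
LHS: y^2 = 13^2 mod 47 = 28
RHS: x^3 + 35 x + 26 = 43^3 + 35*43 + 26 mod 47 = 10
LHS != RHS

No, not on the curve


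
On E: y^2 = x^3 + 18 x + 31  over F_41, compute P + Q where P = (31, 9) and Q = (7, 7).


P != Q, so use the chord formula.
s = (y2 - y1) / (x2 - x1) = (39) / (17) mod 41 = 24
x3 = s^2 - x1 - x2 mod 41 = 24^2 - 31 - 7 = 5
y3 = s (x1 - x3) - y1 mod 41 = 24 * (31 - 5) - 9 = 0

P + Q = (5, 0)


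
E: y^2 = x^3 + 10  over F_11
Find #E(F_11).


For each x in F_11, count y with y^2 = x^3 + 0 x + 10 mod 11:
  x = 1: RHS = 0, y in [0]  -> 1 point(s)
  x = 3: RHS = 4, y in [2, 9]  -> 2 point(s)
  x = 5: RHS = 3, y in [5, 6]  -> 2 point(s)
  x = 7: RHS = 1, y in [1, 10]  -> 2 point(s)
  x = 8: RHS = 5, y in [4, 7]  -> 2 point(s)
  x = 10: RHS = 9, y in [3, 8]  -> 2 point(s)
Affine points: 11. Add the point at infinity: total = 12.

#E(F_11) = 12


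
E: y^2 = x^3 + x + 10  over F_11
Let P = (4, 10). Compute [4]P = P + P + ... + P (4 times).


k = 4 = 100_2 (binary, LSB first: 001)
Double-and-add from P = (4, 10):
  bit 0 = 0: acc unchanged = O
  bit 1 = 0: acc unchanged = O
  bit 2 = 1: acc = O + (2, 3) = (2, 3)

4P = (2, 3)


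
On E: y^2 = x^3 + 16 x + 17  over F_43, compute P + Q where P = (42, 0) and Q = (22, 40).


P != Q, so use the chord formula.
s = (y2 - y1) / (x2 - x1) = (40) / (23) mod 43 = 41
x3 = s^2 - x1 - x2 mod 43 = 41^2 - 42 - 22 = 26
y3 = s (x1 - x3) - y1 mod 43 = 41 * (42 - 26) - 0 = 11

P + Q = (26, 11)


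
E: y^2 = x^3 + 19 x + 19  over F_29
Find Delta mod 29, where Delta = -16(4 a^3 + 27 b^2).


4 a^3 + 27 b^2 = 4*19^3 + 27*19^2 = 27436 + 9747 = 37183
Delta = -16 * (37183) = -594928
Delta mod 29 = 7

Delta = 7 (mod 29)


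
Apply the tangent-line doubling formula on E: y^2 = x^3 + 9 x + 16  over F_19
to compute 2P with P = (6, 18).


Doubling: s = (3 x1^2 + a) / (2 y1)
s = (3*6^2 + 9) / (2*18) mod 19 = 8
x3 = s^2 - 2 x1 mod 19 = 8^2 - 2*6 = 14
y3 = s (x1 - x3) - y1 mod 19 = 8 * (6 - 14) - 18 = 13

2P = (14, 13)


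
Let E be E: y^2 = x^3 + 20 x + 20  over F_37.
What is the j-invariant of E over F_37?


Delta = -16(4 a^3 + 27 b^2) mod 37 = 33
-1728 * (4 a)^3 = -1728 * (4*20)^3 mod 37 = 8
j = 8 * 33^(-1) mod 37 = 35

j = 35 (mod 37)


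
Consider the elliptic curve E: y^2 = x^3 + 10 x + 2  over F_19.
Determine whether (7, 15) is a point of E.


Check whether y^2 = x^3 + 10 x + 2 (mod 19) for (x, y) = (7, 15).
LHS: y^2 = 15^2 mod 19 = 16
RHS: x^3 + 10 x + 2 = 7^3 + 10*7 + 2 mod 19 = 16
LHS = RHS

Yes, on the curve


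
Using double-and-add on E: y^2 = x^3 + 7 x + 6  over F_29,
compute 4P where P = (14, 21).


k = 4 = 100_2 (binary, LSB first: 001)
Double-and-add from P = (14, 21):
  bit 0 = 0: acc unchanged = O
  bit 1 = 0: acc unchanged = O
  bit 2 = 1: acc = O + (14, 21) = (14, 21)

4P = (14, 21)


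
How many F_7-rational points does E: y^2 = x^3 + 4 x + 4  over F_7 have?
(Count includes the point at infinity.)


For each x in F_7, count y with y^2 = x^3 + 4 x + 4 mod 7:
  x = 0: RHS = 4, y in [2, 5]  -> 2 point(s)
  x = 1: RHS = 2, y in [3, 4]  -> 2 point(s)
  x = 3: RHS = 1, y in [1, 6]  -> 2 point(s)
  x = 4: RHS = 0, y in [0]  -> 1 point(s)
  x = 5: RHS = 2, y in [3, 4]  -> 2 point(s)
Affine points: 9. Add the point at infinity: total = 10.

#E(F_7) = 10


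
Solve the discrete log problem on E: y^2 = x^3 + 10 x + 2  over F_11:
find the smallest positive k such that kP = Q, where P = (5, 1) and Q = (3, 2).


Enumerate multiples of P until we hit Q = (3, 2):
  1P = (5, 1)
  2P = (6, 6)
  3P = (3, 9)
  4P = (8, 0)
  5P = (3, 2)
Match found at i = 5.

k = 5


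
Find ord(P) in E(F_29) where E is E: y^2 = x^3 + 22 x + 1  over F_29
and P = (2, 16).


Compute successive multiples of P until we hit O:
  1P = (2, 16)
  2P = (2, 13)
  3P = O

ord(P) = 3


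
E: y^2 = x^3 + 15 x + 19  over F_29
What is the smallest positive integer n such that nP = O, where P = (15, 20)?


Compute successive multiples of P until we hit O:
  1P = (15, 20)
  2P = (12, 10)
  3P = (26, 11)
  4P = (10, 26)
  5P = (24, 14)
  6P = (13, 27)
  7P = (6, 21)
  8P = (3, 27)
  ... (continuing to 20P)
  20P = O

ord(P) = 20


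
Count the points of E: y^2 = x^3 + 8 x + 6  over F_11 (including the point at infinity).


For each x in F_11, count y with y^2 = x^3 + 8 x + 6 mod 11:
  x = 1: RHS = 4, y in [2, 9]  -> 2 point(s)
  x = 4: RHS = 3, y in [5, 6]  -> 2 point(s)
  x = 7: RHS = 9, y in [3, 8]  -> 2 point(s)
  x = 9: RHS = 4, y in [2, 9]  -> 2 point(s)
Affine points: 8. Add the point at infinity: total = 9.

#E(F_11) = 9


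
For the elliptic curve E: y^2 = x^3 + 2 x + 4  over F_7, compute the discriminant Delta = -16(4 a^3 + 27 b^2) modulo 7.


4 a^3 + 27 b^2 = 4*2^3 + 27*4^2 = 32 + 432 = 464
Delta = -16 * (464) = -7424
Delta mod 7 = 3

Delta = 3 (mod 7)


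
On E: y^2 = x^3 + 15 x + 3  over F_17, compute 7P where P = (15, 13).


k = 7 = 111_2 (binary, LSB first: 111)
Double-and-add from P = (15, 13):
  bit 0 = 1: acc = O + (15, 13) = (15, 13)
  bit 1 = 1: acc = (15, 13) + (13, 10) = (4, 12)
  bit 2 = 1: acc = (4, 12) + (7, 14) = (14, 4)

7P = (14, 4)


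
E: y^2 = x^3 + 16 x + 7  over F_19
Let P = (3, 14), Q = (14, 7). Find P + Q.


P != Q, so use the chord formula.
s = (y2 - y1) / (x2 - x1) = (12) / (11) mod 19 = 8
x3 = s^2 - x1 - x2 mod 19 = 8^2 - 3 - 14 = 9
y3 = s (x1 - x3) - y1 mod 19 = 8 * (3 - 9) - 14 = 14

P + Q = (9, 14)


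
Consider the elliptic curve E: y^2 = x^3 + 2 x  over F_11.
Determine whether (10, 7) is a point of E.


Check whether y^2 = x^3 + 2 x + 0 (mod 11) for (x, y) = (10, 7).
LHS: y^2 = 7^2 mod 11 = 5
RHS: x^3 + 2 x + 0 = 10^3 + 2*10 + 0 mod 11 = 8
LHS != RHS

No, not on the curve


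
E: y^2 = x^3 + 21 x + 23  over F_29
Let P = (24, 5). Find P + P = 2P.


Doubling: s = (3 x1^2 + a) / (2 y1)
s = (3*24^2 + 21) / (2*5) mod 29 = 27
x3 = s^2 - 2 x1 mod 29 = 27^2 - 2*24 = 14
y3 = s (x1 - x3) - y1 mod 29 = 27 * (24 - 14) - 5 = 4

2P = (14, 4)


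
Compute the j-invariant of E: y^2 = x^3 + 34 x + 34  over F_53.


Delta = -16(4 a^3 + 27 b^2) mod 53 = 4
-1728 * (4 a)^3 = -1728 * (4*34)^3 mod 53 = 6
j = 6 * 4^(-1) mod 53 = 28

j = 28 (mod 53)


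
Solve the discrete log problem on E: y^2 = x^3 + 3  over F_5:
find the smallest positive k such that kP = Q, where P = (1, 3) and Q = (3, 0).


Enumerate multiples of P until we hit Q = (3, 0):
  1P = (1, 3)
  2P = (2, 4)
  3P = (3, 0)
Match found at i = 3.

k = 3


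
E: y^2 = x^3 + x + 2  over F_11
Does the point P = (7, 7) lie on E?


Check whether y^2 = x^3 + 1 x + 2 (mod 11) for (x, y) = (7, 7).
LHS: y^2 = 7^2 mod 11 = 5
RHS: x^3 + 1 x + 2 = 7^3 + 1*7 + 2 mod 11 = 0
LHS != RHS

No, not on the curve


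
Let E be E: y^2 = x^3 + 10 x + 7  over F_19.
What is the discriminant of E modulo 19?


4 a^3 + 27 b^2 = 4*10^3 + 27*7^2 = 4000 + 1323 = 5323
Delta = -16 * (5323) = -85168
Delta mod 19 = 9

Delta = 9 (mod 19)


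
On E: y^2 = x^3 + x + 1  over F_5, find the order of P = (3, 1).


Compute successive multiples of P until we hit O:
  1P = (3, 1)
  2P = (0, 1)
  3P = (2, 4)
  4P = (4, 2)
  5P = (4, 3)
  6P = (2, 1)
  7P = (0, 4)
  8P = (3, 4)
  ... (continuing to 9P)
  9P = O

ord(P) = 9


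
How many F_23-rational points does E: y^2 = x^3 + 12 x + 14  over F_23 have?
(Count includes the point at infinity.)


For each x in F_23, count y with y^2 = x^3 + 12 x + 14 mod 23:
  x = 1: RHS = 4, y in [2, 21]  -> 2 point(s)
  x = 2: RHS = 0, y in [0]  -> 1 point(s)
  x = 3: RHS = 8, y in [10, 13]  -> 2 point(s)
  x = 6: RHS = 3, y in [7, 16]  -> 2 point(s)
  x = 7: RHS = 4, y in [2, 21]  -> 2 point(s)
  x = 8: RHS = 1, y in [1, 22]  -> 2 point(s)
  x = 9: RHS = 0, y in [0]  -> 1 point(s)
  x = 12: RHS = 0, y in [0]  -> 1 point(s)
  x = 15: RHS = 4, y in [2, 21]  -> 2 point(s)
  x = 16: RHS = 1, y in [1, 22]  -> 2 point(s)
  x = 17: RHS = 2, y in [5, 18]  -> 2 point(s)
  x = 18: RHS = 13, y in [6, 17]  -> 2 point(s)
  x = 22: RHS = 1, y in [1, 22]  -> 2 point(s)
Affine points: 23. Add the point at infinity: total = 24.

#E(F_23) = 24


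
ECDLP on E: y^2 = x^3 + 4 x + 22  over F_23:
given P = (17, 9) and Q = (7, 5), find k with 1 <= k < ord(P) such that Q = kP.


Enumerate multiples of P until we hit Q = (7, 5):
  1P = (17, 9)
  2P = (5, 12)
  3P = (14, 19)
  4P = (21, 12)
  5P = (10, 2)
  6P = (20, 11)
  7P = (12, 2)
  8P = (7, 5)
Match found at i = 8.

k = 8


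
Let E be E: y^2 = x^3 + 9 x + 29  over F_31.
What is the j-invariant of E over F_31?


Delta = -16(4 a^3 + 27 b^2) mod 31 = 7
-1728 * (4 a)^3 = -1728 * (4*9)^3 mod 31 = 8
j = 8 * 7^(-1) mod 31 = 10

j = 10 (mod 31)


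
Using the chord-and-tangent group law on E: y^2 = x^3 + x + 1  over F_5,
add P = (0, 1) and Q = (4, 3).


P != Q, so use the chord formula.
s = (y2 - y1) / (x2 - x1) = (2) / (4) mod 5 = 3
x3 = s^2 - x1 - x2 mod 5 = 3^2 - 0 - 4 = 0
y3 = s (x1 - x3) - y1 mod 5 = 3 * (0 - 0) - 1 = 4

P + Q = (0, 4)


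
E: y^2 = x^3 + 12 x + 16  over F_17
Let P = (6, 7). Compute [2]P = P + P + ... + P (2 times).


k = 2 = 10_2 (binary, LSB first: 01)
Double-and-add from P = (6, 7):
  bit 0 = 0: acc unchanged = O
  bit 1 = 1: acc = O + (7, 16) = (7, 16)

2P = (7, 16)


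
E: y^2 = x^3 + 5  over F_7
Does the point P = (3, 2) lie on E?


Check whether y^2 = x^3 + 0 x + 5 (mod 7) for (x, y) = (3, 2).
LHS: y^2 = 2^2 mod 7 = 4
RHS: x^3 + 0 x + 5 = 3^3 + 0*3 + 5 mod 7 = 4
LHS = RHS

Yes, on the curve


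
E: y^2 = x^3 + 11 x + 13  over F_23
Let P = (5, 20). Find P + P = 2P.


Doubling: s = (3 x1^2 + a) / (2 y1)
s = (3*5^2 + 11) / (2*20) mod 23 = 1
x3 = s^2 - 2 x1 mod 23 = 1^2 - 2*5 = 14
y3 = s (x1 - x3) - y1 mod 23 = 1 * (5 - 14) - 20 = 17

2P = (14, 17)


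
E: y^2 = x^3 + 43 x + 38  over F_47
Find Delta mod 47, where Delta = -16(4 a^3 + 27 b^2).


4 a^3 + 27 b^2 = 4*43^3 + 27*38^2 = 318028 + 38988 = 357016
Delta = -16 * (357016) = -5712256
Delta mod 47 = 30

Delta = 30 (mod 47)


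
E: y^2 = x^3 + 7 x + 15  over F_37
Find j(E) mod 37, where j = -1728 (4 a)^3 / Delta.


Delta = -16(4 a^3 + 27 b^2) mod 37 = 25
-1728 * (4 a)^3 = -1728 * (4*7)^3 mod 37 = 10
j = 10 * 25^(-1) mod 37 = 30

j = 30 (mod 37)


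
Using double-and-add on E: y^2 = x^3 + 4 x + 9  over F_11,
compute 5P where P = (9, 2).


k = 5 = 101_2 (binary, LSB first: 101)
Double-and-add from P = (9, 2):
  bit 0 = 1: acc = O + (9, 2) = (9, 2)
  bit 1 = 0: acc unchanged = (9, 2)
  bit 2 = 1: acc = (9, 2) + (9, 2) = (9, 9)

5P = (9, 9)


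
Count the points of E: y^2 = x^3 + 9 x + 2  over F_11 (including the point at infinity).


For each x in F_11, count y with y^2 = x^3 + 9 x + 2 mod 11:
  x = 1: RHS = 1, y in [1, 10]  -> 2 point(s)
  x = 3: RHS = 1, y in [1, 10]  -> 2 point(s)
  x = 4: RHS = 3, y in [5, 6]  -> 2 point(s)
  x = 7: RHS = 1, y in [1, 10]  -> 2 point(s)
  x = 8: RHS = 3, y in [5, 6]  -> 2 point(s)
  x = 9: RHS = 9, y in [3, 8]  -> 2 point(s)
  x = 10: RHS = 3, y in [5, 6]  -> 2 point(s)
Affine points: 14. Add the point at infinity: total = 15.

#E(F_11) = 15


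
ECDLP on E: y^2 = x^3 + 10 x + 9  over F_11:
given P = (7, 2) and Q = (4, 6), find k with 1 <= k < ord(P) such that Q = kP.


Enumerate multiples of P until we hit Q = (4, 6):
  1P = (7, 2)
  2P = (1, 8)
  3P = (4, 6)
Match found at i = 3.

k = 3


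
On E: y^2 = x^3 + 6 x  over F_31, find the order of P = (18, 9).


Compute successive multiples of P until we hit O:
  1P = (18, 9)
  2P = (9, 15)
  3P = (1, 21)
  4P = (14, 21)
  5P = (8, 23)
  6P = (2, 12)
  7P = (16, 10)
  8P = (5, 0)
  ... (continuing to 16P)
  16P = O

ord(P) = 16


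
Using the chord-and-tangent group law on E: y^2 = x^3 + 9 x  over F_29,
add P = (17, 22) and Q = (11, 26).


P != Q, so use the chord formula.
s = (y2 - y1) / (x2 - x1) = (4) / (23) mod 29 = 9
x3 = s^2 - x1 - x2 mod 29 = 9^2 - 17 - 11 = 24
y3 = s (x1 - x3) - y1 mod 29 = 9 * (17 - 24) - 22 = 2

P + Q = (24, 2)


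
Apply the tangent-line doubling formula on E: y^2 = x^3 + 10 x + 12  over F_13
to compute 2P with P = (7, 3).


Doubling: s = (3 x1^2 + a) / (2 y1)
s = (3*7^2 + 10) / (2*3) mod 13 = 11
x3 = s^2 - 2 x1 mod 13 = 11^2 - 2*7 = 3
y3 = s (x1 - x3) - y1 mod 13 = 11 * (7 - 3) - 3 = 2

2P = (3, 2)


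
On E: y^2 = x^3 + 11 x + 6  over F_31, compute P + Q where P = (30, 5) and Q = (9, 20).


P != Q, so use the chord formula.
s = (y2 - y1) / (x2 - x1) = (15) / (10) mod 31 = 17
x3 = s^2 - x1 - x2 mod 31 = 17^2 - 30 - 9 = 2
y3 = s (x1 - x3) - y1 mod 31 = 17 * (30 - 2) - 5 = 6

P + Q = (2, 6)


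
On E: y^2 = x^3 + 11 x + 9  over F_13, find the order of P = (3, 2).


Compute successive multiples of P until we hit O:
  1P = (3, 2)
  2P = (3, 11)
  3P = O

ord(P) = 3


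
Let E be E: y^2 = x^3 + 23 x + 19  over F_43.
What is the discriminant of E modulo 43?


4 a^3 + 27 b^2 = 4*23^3 + 27*19^2 = 48668 + 9747 = 58415
Delta = -16 * (58415) = -934640
Delta mod 43 = 8

Delta = 8 (mod 43)


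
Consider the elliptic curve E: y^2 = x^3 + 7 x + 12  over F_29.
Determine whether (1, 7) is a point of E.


Check whether y^2 = x^3 + 7 x + 12 (mod 29) for (x, y) = (1, 7).
LHS: y^2 = 7^2 mod 29 = 20
RHS: x^3 + 7 x + 12 = 1^3 + 7*1 + 12 mod 29 = 20
LHS = RHS

Yes, on the curve


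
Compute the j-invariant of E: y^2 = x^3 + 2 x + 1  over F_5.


Delta = -16(4 a^3 + 27 b^2) mod 5 = 1
-1728 * (4 a)^3 = -1728 * (4*2)^3 mod 5 = 4
j = 4 * 1^(-1) mod 5 = 4

j = 4 (mod 5)


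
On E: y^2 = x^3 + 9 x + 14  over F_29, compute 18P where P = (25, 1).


k = 18 = 10010_2 (binary, LSB first: 01001)
Double-and-add from P = (25, 1):
  bit 0 = 0: acc unchanged = O
  bit 1 = 1: acc = O + (1, 16) = (1, 16)
  bit 2 = 0: acc unchanged = (1, 16)
  bit 3 = 0: acc unchanged = (1, 16)
  bit 4 = 1: acc = (1, 16) + (23, 11) = (28, 2)

18P = (28, 2)


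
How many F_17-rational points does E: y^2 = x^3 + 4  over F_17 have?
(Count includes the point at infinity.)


For each x in F_17, count y with y^2 = x^3 + 0 x + 4 mod 17:
  x = 0: RHS = 4, y in [2, 15]  -> 2 point(s)
  x = 4: RHS = 0, y in [0]  -> 1 point(s)
  x = 6: RHS = 16, y in [4, 13]  -> 2 point(s)
  x = 9: RHS = 2, y in [6, 11]  -> 2 point(s)
  x = 10: RHS = 1, y in [1, 16]  -> 2 point(s)
  x = 11: RHS = 9, y in [3, 14]  -> 2 point(s)
  x = 12: RHS = 15, y in [7, 10]  -> 2 point(s)
  x = 13: RHS = 8, y in [5, 12]  -> 2 point(s)
  x = 15: RHS = 13, y in [8, 9]  -> 2 point(s)
Affine points: 17. Add the point at infinity: total = 18.

#E(F_17) = 18


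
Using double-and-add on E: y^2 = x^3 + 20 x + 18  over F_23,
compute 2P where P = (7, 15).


k = 2 = 10_2 (binary, LSB first: 01)
Double-and-add from P = (7, 15):
  bit 0 = 0: acc unchanged = O
  bit 1 = 1: acc = O + (21, 19) = (21, 19)

2P = (21, 19)


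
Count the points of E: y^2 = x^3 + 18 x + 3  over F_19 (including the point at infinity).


For each x in F_19, count y with y^2 = x^3 + 18 x + 3 mod 19:
  x = 2: RHS = 9, y in [3, 16]  -> 2 point(s)
  x = 4: RHS = 6, y in [5, 14]  -> 2 point(s)
  x = 5: RHS = 9, y in [3, 16]  -> 2 point(s)
  x = 6: RHS = 4, y in [2, 17]  -> 2 point(s)
  x = 7: RHS = 16, y in [4, 15]  -> 2 point(s)
  x = 9: RHS = 1, y in [1, 18]  -> 2 point(s)
  x = 10: RHS = 5, y in [9, 10]  -> 2 point(s)
  x = 12: RHS = 9, y in [3, 16]  -> 2 point(s)
  x = 14: RHS = 16, y in [4, 15]  -> 2 point(s)
  x = 15: RHS = 0, y in [0]  -> 1 point(s)
  x = 16: RHS = 17, y in [6, 13]  -> 2 point(s)
  x = 17: RHS = 16, y in [4, 15]  -> 2 point(s)
Affine points: 23. Add the point at infinity: total = 24.

#E(F_19) = 24


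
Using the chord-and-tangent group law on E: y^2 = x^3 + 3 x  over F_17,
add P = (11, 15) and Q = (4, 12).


P != Q, so use the chord formula.
s = (y2 - y1) / (x2 - x1) = (14) / (10) mod 17 = 15
x3 = s^2 - x1 - x2 mod 17 = 15^2 - 11 - 4 = 6
y3 = s (x1 - x3) - y1 mod 17 = 15 * (11 - 6) - 15 = 9

P + Q = (6, 9)


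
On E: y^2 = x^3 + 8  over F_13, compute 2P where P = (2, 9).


Doubling: s = (3 x1^2 + a) / (2 y1)
s = (3*2^2 + 0) / (2*9) mod 13 = 5
x3 = s^2 - 2 x1 mod 13 = 5^2 - 2*2 = 8
y3 = s (x1 - x3) - y1 mod 13 = 5 * (2 - 8) - 9 = 0

2P = (8, 0)


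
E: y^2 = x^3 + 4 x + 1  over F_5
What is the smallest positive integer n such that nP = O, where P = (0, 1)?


Compute successive multiples of P until we hit O:
  1P = (0, 1)
  2P = (4, 1)
  3P = (1, 4)
  4P = (3, 0)
  5P = (1, 1)
  6P = (4, 4)
  7P = (0, 4)
  8P = O

ord(P) = 8


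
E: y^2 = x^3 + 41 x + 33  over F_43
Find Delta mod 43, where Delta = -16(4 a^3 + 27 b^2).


4 a^3 + 27 b^2 = 4*41^3 + 27*33^2 = 275684 + 29403 = 305087
Delta = -16 * (305087) = -4881392
Delta mod 43 = 11

Delta = 11 (mod 43)


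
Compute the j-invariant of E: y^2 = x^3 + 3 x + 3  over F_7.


Delta = -16(4 a^3 + 27 b^2) mod 7 = 5
-1728 * (4 a)^3 = -1728 * (4*3)^3 mod 7 = 6
j = 6 * 5^(-1) mod 7 = 4

j = 4 (mod 7)


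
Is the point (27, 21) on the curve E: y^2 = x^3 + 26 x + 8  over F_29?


Check whether y^2 = x^3 + 26 x + 8 (mod 29) for (x, y) = (27, 21).
LHS: y^2 = 21^2 mod 29 = 6
RHS: x^3 + 26 x + 8 = 27^3 + 26*27 + 8 mod 29 = 6
LHS = RHS

Yes, on the curve


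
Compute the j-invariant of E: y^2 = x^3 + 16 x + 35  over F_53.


Delta = -16(4 a^3 + 27 b^2) mod 53 = 52
-1728 * (4 a)^3 = -1728 * (4*16)^3 mod 53 = 20
j = 20 * 52^(-1) mod 53 = 33

j = 33 (mod 53)


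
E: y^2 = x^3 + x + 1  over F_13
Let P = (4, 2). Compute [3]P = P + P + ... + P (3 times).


k = 3 = 11_2 (binary, LSB first: 11)
Double-and-add from P = (4, 2):
  bit 0 = 1: acc = O + (4, 2) = (4, 2)
  bit 1 = 1: acc = (4, 2) + (8, 1) = (10, 6)

3P = (10, 6)


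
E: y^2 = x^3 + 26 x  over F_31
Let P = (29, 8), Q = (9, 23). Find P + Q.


P != Q, so use the chord formula.
s = (y2 - y1) / (x2 - x1) = (15) / (11) mod 31 = 7
x3 = s^2 - x1 - x2 mod 31 = 7^2 - 29 - 9 = 11
y3 = s (x1 - x3) - y1 mod 31 = 7 * (29 - 11) - 8 = 25

P + Q = (11, 25)


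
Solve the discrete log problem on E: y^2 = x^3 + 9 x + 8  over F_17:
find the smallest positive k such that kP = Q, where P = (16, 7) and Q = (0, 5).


Enumerate multiples of P until we hit Q = (0, 5):
  1P = (16, 7)
  2P = (1, 1)
  3P = (9, 6)
  4P = (0, 5)
Match found at i = 4.

k = 4


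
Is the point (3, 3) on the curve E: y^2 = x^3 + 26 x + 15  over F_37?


Check whether y^2 = x^3 + 26 x + 15 (mod 37) for (x, y) = (3, 3).
LHS: y^2 = 3^2 mod 37 = 9
RHS: x^3 + 26 x + 15 = 3^3 + 26*3 + 15 mod 37 = 9
LHS = RHS

Yes, on the curve


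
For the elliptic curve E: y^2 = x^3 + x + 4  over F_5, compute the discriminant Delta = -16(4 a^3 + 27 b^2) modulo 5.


4 a^3 + 27 b^2 = 4*1^3 + 27*4^2 = 4 + 432 = 436
Delta = -16 * (436) = -6976
Delta mod 5 = 4

Delta = 4 (mod 5)


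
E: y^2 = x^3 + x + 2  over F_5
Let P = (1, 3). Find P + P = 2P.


Doubling: s = (3 x1^2 + a) / (2 y1)
s = (3*1^2 + 1) / (2*3) mod 5 = 4
x3 = s^2 - 2 x1 mod 5 = 4^2 - 2*1 = 4
y3 = s (x1 - x3) - y1 mod 5 = 4 * (1 - 4) - 3 = 0

2P = (4, 0)


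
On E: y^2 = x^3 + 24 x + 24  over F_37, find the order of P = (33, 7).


Compute successive multiples of P until we hit O:
  1P = (33, 7)
  2P = (5, 26)
  3P = (3, 7)
  4P = (1, 30)
  5P = (36, 31)
  6P = (32, 1)
  7P = (8, 32)
  8P = (34, 31)
  ... (continuing to 35P)
  35P = O

ord(P) = 35


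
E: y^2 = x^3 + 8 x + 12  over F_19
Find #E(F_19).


For each x in F_19, count y with y^2 = x^3 + 8 x + 12 mod 19:
  x = 2: RHS = 17, y in [6, 13]  -> 2 point(s)
  x = 3: RHS = 6, y in [5, 14]  -> 2 point(s)
  x = 5: RHS = 6, y in [5, 14]  -> 2 point(s)
  x = 10: RHS = 9, y in [3, 16]  -> 2 point(s)
  x = 11: RHS = 6, y in [5, 14]  -> 2 point(s)
  x = 15: RHS = 11, y in [7, 12]  -> 2 point(s)
  x = 17: RHS = 7, y in [8, 11]  -> 2 point(s)
Affine points: 14. Add the point at infinity: total = 15.

#E(F_19) = 15


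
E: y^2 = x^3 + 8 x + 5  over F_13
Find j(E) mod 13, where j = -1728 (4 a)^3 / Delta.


Delta = -16(4 a^3 + 27 b^2) mod 13 = 8
-1728 * (4 a)^3 = -1728 * (4*8)^3 mod 13 = 8
j = 8 * 8^(-1) mod 13 = 1

j = 1 (mod 13)


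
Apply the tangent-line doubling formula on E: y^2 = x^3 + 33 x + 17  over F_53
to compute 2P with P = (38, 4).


Doubling: s = (3 x1^2 + a) / (2 y1)
s = (3*38^2 + 33) / (2*4) mod 53 = 9
x3 = s^2 - 2 x1 mod 53 = 9^2 - 2*38 = 5
y3 = s (x1 - x3) - y1 mod 53 = 9 * (38 - 5) - 4 = 28

2P = (5, 28)


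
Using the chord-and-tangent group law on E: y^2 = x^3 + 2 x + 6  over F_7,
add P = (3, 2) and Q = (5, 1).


P != Q, so use the chord formula.
s = (y2 - y1) / (x2 - x1) = (6) / (2) mod 7 = 3
x3 = s^2 - x1 - x2 mod 7 = 3^2 - 3 - 5 = 1
y3 = s (x1 - x3) - y1 mod 7 = 3 * (3 - 1) - 2 = 4

P + Q = (1, 4)


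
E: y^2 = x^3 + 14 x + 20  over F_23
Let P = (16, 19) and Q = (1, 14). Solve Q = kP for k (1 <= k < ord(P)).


Enumerate multiples of P until we hit Q = (1, 14):
  1P = (16, 19)
  2P = (14, 4)
  3P = (9, 22)
  4P = (1, 14)
Match found at i = 4.

k = 4


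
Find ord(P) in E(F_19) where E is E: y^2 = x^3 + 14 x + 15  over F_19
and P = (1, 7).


Compute successive multiples of P until we hit O:
  1P = (1, 7)
  2P = (5, 18)
  3P = (17, 6)
  4P = (18, 0)
  5P = (17, 13)
  6P = (5, 1)
  7P = (1, 12)
  8P = O

ord(P) = 8


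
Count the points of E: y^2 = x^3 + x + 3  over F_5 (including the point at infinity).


For each x in F_5, count y with y^2 = x^3 + 1 x + 3 mod 5:
  x = 1: RHS = 0, y in [0]  -> 1 point(s)
  x = 4: RHS = 1, y in [1, 4]  -> 2 point(s)
Affine points: 3. Add the point at infinity: total = 4.

#E(F_5) = 4


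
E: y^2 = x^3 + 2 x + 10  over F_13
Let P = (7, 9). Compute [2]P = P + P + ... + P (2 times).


k = 2 = 10_2 (binary, LSB first: 01)
Double-and-add from P = (7, 9):
  bit 0 = 0: acc unchanged = O
  bit 1 = 1: acc = O + (2, 10) = (2, 10)

2P = (2, 10)


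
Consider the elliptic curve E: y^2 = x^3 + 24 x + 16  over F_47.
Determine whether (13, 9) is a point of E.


Check whether y^2 = x^3 + 24 x + 16 (mod 47) for (x, y) = (13, 9).
LHS: y^2 = 9^2 mod 47 = 34
RHS: x^3 + 24 x + 16 = 13^3 + 24*13 + 16 mod 47 = 34
LHS = RHS

Yes, on the curve


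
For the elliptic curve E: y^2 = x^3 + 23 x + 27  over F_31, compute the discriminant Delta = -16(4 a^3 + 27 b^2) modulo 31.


4 a^3 + 27 b^2 = 4*23^3 + 27*27^2 = 48668 + 19683 = 68351
Delta = -16 * (68351) = -1093616
Delta mod 31 = 2

Delta = 2 (mod 31)


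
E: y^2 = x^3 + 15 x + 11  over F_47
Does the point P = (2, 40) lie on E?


Check whether y^2 = x^3 + 15 x + 11 (mod 47) for (x, y) = (2, 40).
LHS: y^2 = 40^2 mod 47 = 2
RHS: x^3 + 15 x + 11 = 2^3 + 15*2 + 11 mod 47 = 2
LHS = RHS

Yes, on the curve


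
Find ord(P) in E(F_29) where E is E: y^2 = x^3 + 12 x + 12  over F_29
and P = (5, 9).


Compute successive multiples of P until we hit O:
  1P = (5, 9)
  2P = (19, 20)
  3P = (25, 25)
  4P = (24, 28)
  5P = (1, 24)
  6P = (28, 12)
  7P = (18, 12)
  8P = (10, 1)
  ... (continuing to 40P)
  40P = O

ord(P) = 40


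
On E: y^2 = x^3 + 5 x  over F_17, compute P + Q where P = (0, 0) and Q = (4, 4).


P != Q, so use the chord formula.
s = (y2 - y1) / (x2 - x1) = (4) / (4) mod 17 = 1
x3 = s^2 - x1 - x2 mod 17 = 1^2 - 0 - 4 = 14
y3 = s (x1 - x3) - y1 mod 17 = 1 * (0 - 14) - 0 = 3

P + Q = (14, 3)


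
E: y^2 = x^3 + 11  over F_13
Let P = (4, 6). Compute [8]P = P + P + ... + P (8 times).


k = 8 = 1000_2 (binary, LSB first: 0001)
Double-and-add from P = (4, 6):
  bit 0 = 0: acc unchanged = O
  bit 1 = 0: acc unchanged = O
  bit 2 = 0: acc unchanged = O
  bit 3 = 1: acc = O + (12, 7) = (12, 7)

8P = (12, 7)


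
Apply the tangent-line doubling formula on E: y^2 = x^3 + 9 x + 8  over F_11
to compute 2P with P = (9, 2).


Doubling: s = (3 x1^2 + a) / (2 y1)
s = (3*9^2 + 9) / (2*2) mod 11 = 8
x3 = s^2 - 2 x1 mod 11 = 8^2 - 2*9 = 2
y3 = s (x1 - x3) - y1 mod 11 = 8 * (9 - 2) - 2 = 10

2P = (2, 10)


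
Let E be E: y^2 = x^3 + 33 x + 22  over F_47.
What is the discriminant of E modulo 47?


4 a^3 + 27 b^2 = 4*33^3 + 27*22^2 = 143748 + 13068 = 156816
Delta = -16 * (156816) = -2509056
Delta mod 47 = 39

Delta = 39 (mod 47)


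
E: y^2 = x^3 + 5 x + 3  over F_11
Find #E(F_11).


For each x in F_11, count y with y^2 = x^3 + 5 x + 3 mod 11:
  x = 0: RHS = 3, y in [5, 6]  -> 2 point(s)
  x = 1: RHS = 9, y in [3, 8]  -> 2 point(s)
  x = 3: RHS = 1, y in [1, 10]  -> 2 point(s)
  x = 8: RHS = 5, y in [4, 7]  -> 2 point(s)
Affine points: 8. Add the point at infinity: total = 9.

#E(F_11) = 9


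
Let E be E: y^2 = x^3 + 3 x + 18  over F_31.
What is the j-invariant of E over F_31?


Delta = -16(4 a^3 + 27 b^2) mod 31 = 5
-1728 * (4 a)^3 = -1728 * (4*3)^3 mod 31 = 29
j = 29 * 5^(-1) mod 31 = 12

j = 12 (mod 31)


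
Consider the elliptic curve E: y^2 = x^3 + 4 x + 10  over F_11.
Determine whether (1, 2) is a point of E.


Check whether y^2 = x^3 + 4 x + 10 (mod 11) for (x, y) = (1, 2).
LHS: y^2 = 2^2 mod 11 = 4
RHS: x^3 + 4 x + 10 = 1^3 + 4*1 + 10 mod 11 = 4
LHS = RHS

Yes, on the curve


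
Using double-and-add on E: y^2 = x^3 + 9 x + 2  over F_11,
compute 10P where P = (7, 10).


k = 10 = 1010_2 (binary, LSB first: 0101)
Double-and-add from P = (7, 10):
  bit 0 = 0: acc unchanged = O
  bit 1 = 1: acc = O + (9, 3) = (9, 3)
  bit 2 = 0: acc unchanged = (9, 3)
  bit 3 = 1: acc = (9, 3) + (4, 6) = (1, 1)

10P = (1, 1)


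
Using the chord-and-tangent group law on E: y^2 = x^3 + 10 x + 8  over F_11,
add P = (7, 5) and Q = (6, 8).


P != Q, so use the chord formula.
s = (y2 - y1) / (x2 - x1) = (3) / (10) mod 11 = 8
x3 = s^2 - x1 - x2 mod 11 = 8^2 - 7 - 6 = 7
y3 = s (x1 - x3) - y1 mod 11 = 8 * (7 - 7) - 5 = 6

P + Q = (7, 6)


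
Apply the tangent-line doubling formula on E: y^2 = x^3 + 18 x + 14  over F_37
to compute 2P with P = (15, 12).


Doubling: s = (3 x1^2 + a) / (2 y1)
s = (3*15^2 + 18) / (2*12) mod 37 = 15
x3 = s^2 - 2 x1 mod 37 = 15^2 - 2*15 = 10
y3 = s (x1 - x3) - y1 mod 37 = 15 * (15 - 10) - 12 = 26

2P = (10, 26)


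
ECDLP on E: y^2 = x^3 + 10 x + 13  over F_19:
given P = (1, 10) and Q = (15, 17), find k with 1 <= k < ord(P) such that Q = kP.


Enumerate multiples of P until we hit Q = (15, 17):
  1P = (1, 10)
  2P = (15, 17)
Match found at i = 2.

k = 2


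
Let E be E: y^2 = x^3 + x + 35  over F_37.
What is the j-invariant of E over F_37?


Delta = -16(4 a^3 + 27 b^2) mod 37 = 21
-1728 * (4 a)^3 = -1728 * (4*1)^3 mod 37 = 1
j = 1 * 21^(-1) mod 37 = 30

j = 30 (mod 37)


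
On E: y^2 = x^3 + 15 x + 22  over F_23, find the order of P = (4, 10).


Compute successive multiples of P until we hit O:
  1P = (4, 10)
  2P = (19, 6)
  3P = (6, 12)
  4P = (14, 3)
  5P = (14, 20)
  6P = (6, 11)
  7P = (19, 17)
  8P = (4, 13)
  ... (continuing to 9P)
  9P = O

ord(P) = 9


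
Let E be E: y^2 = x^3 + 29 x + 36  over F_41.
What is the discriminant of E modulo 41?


4 a^3 + 27 b^2 = 4*29^3 + 27*36^2 = 97556 + 34992 = 132548
Delta = -16 * (132548) = -2120768
Delta mod 41 = 39

Delta = 39 (mod 41)


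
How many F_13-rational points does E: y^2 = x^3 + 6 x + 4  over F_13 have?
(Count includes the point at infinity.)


For each x in F_13, count y with y^2 = x^3 + 6 x + 4 mod 13:
  x = 0: RHS = 4, y in [2, 11]  -> 2 point(s)
  x = 3: RHS = 10, y in [6, 7]  -> 2 point(s)
  x = 4: RHS = 1, y in [1, 12]  -> 2 point(s)
  x = 5: RHS = 3, y in [4, 9]  -> 2 point(s)
  x = 6: RHS = 9, y in [3, 10]  -> 2 point(s)
  x = 7: RHS = 12, y in [5, 8]  -> 2 point(s)
  x = 11: RHS = 10, y in [6, 7]  -> 2 point(s)
  x = 12: RHS = 10, y in [6, 7]  -> 2 point(s)
Affine points: 16. Add the point at infinity: total = 17.

#E(F_13) = 17


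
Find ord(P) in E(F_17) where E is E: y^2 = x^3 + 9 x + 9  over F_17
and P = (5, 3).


Compute successive multiples of P until we hit O:
  1P = (5, 3)
  2P = (16, 13)
  3P = (12, 3)
  4P = (0, 14)
  5P = (8, 7)
  6P = (2, 1)
  7P = (1, 11)
  8P = (15, 0)
  ... (continuing to 16P)
  16P = O

ord(P) = 16


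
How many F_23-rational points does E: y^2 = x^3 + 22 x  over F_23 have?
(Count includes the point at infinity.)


For each x in F_23, count y with y^2 = x^3 + 22 x + 0 mod 23:
  x = 0: RHS = 0, y in [0]  -> 1 point(s)
  x = 1: RHS = 0, y in [0]  -> 1 point(s)
  x = 2: RHS = 6, y in [11, 12]  -> 2 point(s)
  x = 3: RHS = 1, y in [1, 22]  -> 2 point(s)
  x = 6: RHS = 3, y in [7, 16]  -> 2 point(s)
  x = 10: RHS = 1, y in [1, 22]  -> 2 point(s)
  x = 11: RHS = 9, y in [3, 20]  -> 2 point(s)
  x = 14: RHS = 16, y in [4, 19]  -> 2 point(s)
  x = 15: RHS = 2, y in [5, 18]  -> 2 point(s)
  x = 16: RHS = 9, y in [3, 20]  -> 2 point(s)
  x = 18: RHS = 18, y in [8, 15]  -> 2 point(s)
  x = 19: RHS = 9, y in [3, 20]  -> 2 point(s)
  x = 22: RHS = 0, y in [0]  -> 1 point(s)
Affine points: 23. Add the point at infinity: total = 24.

#E(F_23) = 24


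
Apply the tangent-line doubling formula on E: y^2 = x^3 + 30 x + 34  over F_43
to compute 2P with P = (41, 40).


Doubling: s = (3 x1^2 + a) / (2 y1)
s = (3*41^2 + 30) / (2*40) mod 43 = 36
x3 = s^2 - 2 x1 mod 43 = 36^2 - 2*41 = 10
y3 = s (x1 - x3) - y1 mod 43 = 36 * (41 - 10) - 40 = 1

2P = (10, 1)


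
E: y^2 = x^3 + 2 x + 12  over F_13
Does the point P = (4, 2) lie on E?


Check whether y^2 = x^3 + 2 x + 12 (mod 13) for (x, y) = (4, 2).
LHS: y^2 = 2^2 mod 13 = 4
RHS: x^3 + 2 x + 12 = 4^3 + 2*4 + 12 mod 13 = 6
LHS != RHS

No, not on the curve


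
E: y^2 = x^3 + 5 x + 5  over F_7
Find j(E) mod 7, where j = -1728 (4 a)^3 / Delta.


Delta = -16(4 a^3 + 27 b^2) mod 7 = 2
-1728 * (4 a)^3 = -1728 * (4*5)^3 mod 7 = 6
j = 6 * 2^(-1) mod 7 = 3

j = 3 (mod 7)


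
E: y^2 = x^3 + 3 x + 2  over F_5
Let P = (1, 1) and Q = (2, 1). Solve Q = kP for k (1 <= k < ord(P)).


Enumerate multiples of P until we hit Q = (2, 1):
  1P = (1, 1)
  2P = (2, 1)
Match found at i = 2.

k = 2


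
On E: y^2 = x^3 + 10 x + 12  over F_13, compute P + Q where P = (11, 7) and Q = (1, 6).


P != Q, so use the chord formula.
s = (y2 - y1) / (x2 - x1) = (12) / (3) mod 13 = 4
x3 = s^2 - x1 - x2 mod 13 = 4^2 - 11 - 1 = 4
y3 = s (x1 - x3) - y1 mod 13 = 4 * (11 - 4) - 7 = 8

P + Q = (4, 8)


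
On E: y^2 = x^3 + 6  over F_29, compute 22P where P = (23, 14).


k = 22 = 10110_2 (binary, LSB first: 01101)
Double-and-add from P = (23, 14):
  bit 0 = 0: acc unchanged = O
  bit 1 = 1: acc = O + (18, 26) = (18, 26)
  bit 2 = 1: acc = (18, 26) + (21, 25) = (3, 27)
  bit 3 = 0: acc unchanged = (3, 27)
  bit 4 = 1: acc = (3, 27) + (1, 6) = (12, 9)

22P = (12, 9)


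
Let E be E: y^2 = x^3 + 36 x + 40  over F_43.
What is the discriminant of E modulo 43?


4 a^3 + 27 b^2 = 4*36^3 + 27*40^2 = 186624 + 43200 = 229824
Delta = -16 * (229824) = -3677184
Delta mod 43 = 4

Delta = 4 (mod 43)


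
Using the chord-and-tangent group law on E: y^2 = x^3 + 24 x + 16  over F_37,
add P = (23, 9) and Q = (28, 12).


P != Q, so use the chord formula.
s = (y2 - y1) / (x2 - x1) = (3) / (5) mod 37 = 8
x3 = s^2 - x1 - x2 mod 37 = 8^2 - 23 - 28 = 13
y3 = s (x1 - x3) - y1 mod 37 = 8 * (23 - 13) - 9 = 34

P + Q = (13, 34)


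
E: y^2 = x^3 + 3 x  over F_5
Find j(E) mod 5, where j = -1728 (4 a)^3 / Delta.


Delta = -16(4 a^3 + 27 b^2) mod 5 = 2
-1728 * (4 a)^3 = -1728 * (4*3)^3 mod 5 = 1
j = 1 * 2^(-1) mod 5 = 3

j = 3 (mod 5)


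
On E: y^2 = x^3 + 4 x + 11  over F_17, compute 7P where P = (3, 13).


k = 7 = 111_2 (binary, LSB first: 111)
Double-and-add from P = (3, 13):
  bit 0 = 1: acc = O + (3, 13) = (3, 13)
  bit 1 = 1: acc = (3, 13) + (13, 13) = (1, 4)
  bit 2 = 1: acc = (1, 4) + (12, 6) = (6, 9)

7P = (6, 9)


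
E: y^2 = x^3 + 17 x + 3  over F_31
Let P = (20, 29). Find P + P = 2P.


Doubling: s = (3 x1^2 + a) / (2 y1)
s = (3*20^2 + 17) / (2*29) mod 31 = 29
x3 = s^2 - 2 x1 mod 31 = 29^2 - 2*20 = 26
y3 = s (x1 - x3) - y1 mod 31 = 29 * (20 - 26) - 29 = 14

2P = (26, 14)


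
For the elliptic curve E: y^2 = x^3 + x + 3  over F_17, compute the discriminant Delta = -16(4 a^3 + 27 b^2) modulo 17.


4 a^3 + 27 b^2 = 4*1^3 + 27*3^2 = 4 + 243 = 247
Delta = -16 * (247) = -3952
Delta mod 17 = 9

Delta = 9 (mod 17)


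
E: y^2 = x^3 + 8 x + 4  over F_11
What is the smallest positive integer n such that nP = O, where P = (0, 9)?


Compute successive multiples of P until we hit O:
  1P = (0, 9)
  2P = (4, 10)
  3P = (5, 9)
  4P = (6, 2)
  5P = (3, 0)
  6P = (6, 9)
  7P = (5, 2)
  8P = (4, 1)
  ... (continuing to 10P)
  10P = O

ord(P) = 10


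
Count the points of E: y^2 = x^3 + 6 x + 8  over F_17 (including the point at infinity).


For each x in F_17, count y with y^2 = x^3 + 6 x + 8 mod 17:
  x = 0: RHS = 8, y in [5, 12]  -> 2 point(s)
  x = 1: RHS = 15, y in [7, 10]  -> 2 point(s)
  x = 3: RHS = 2, y in [6, 11]  -> 2 point(s)
  x = 7: RHS = 2, y in [6, 11]  -> 2 point(s)
  x = 9: RHS = 9, y in [3, 14]  -> 2 point(s)
  x = 16: RHS = 1, y in [1, 16]  -> 2 point(s)
Affine points: 12. Add the point at infinity: total = 13.

#E(F_17) = 13


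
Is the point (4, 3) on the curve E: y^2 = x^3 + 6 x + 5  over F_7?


Check whether y^2 = x^3 + 6 x + 5 (mod 7) for (x, y) = (4, 3).
LHS: y^2 = 3^2 mod 7 = 2
RHS: x^3 + 6 x + 5 = 4^3 + 6*4 + 5 mod 7 = 2
LHS = RHS

Yes, on the curve


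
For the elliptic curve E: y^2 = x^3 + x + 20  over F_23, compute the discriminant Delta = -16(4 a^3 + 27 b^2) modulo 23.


4 a^3 + 27 b^2 = 4*1^3 + 27*20^2 = 4 + 10800 = 10804
Delta = -16 * (10804) = -172864
Delta mod 23 = 4

Delta = 4 (mod 23)


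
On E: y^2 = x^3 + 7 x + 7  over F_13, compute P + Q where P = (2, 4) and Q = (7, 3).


P != Q, so use the chord formula.
s = (y2 - y1) / (x2 - x1) = (12) / (5) mod 13 = 5
x3 = s^2 - x1 - x2 mod 13 = 5^2 - 2 - 7 = 3
y3 = s (x1 - x3) - y1 mod 13 = 5 * (2 - 3) - 4 = 4

P + Q = (3, 4)


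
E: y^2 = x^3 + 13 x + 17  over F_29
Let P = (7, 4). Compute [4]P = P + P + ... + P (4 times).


k = 4 = 100_2 (binary, LSB first: 001)
Double-and-add from P = (7, 4):
  bit 0 = 0: acc unchanged = O
  bit 1 = 0: acc unchanged = O
  bit 2 = 1: acc = O + (7, 25) = (7, 25)

4P = (7, 25)


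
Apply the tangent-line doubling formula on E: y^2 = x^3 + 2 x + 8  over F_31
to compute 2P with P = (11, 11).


Doubling: s = (3 x1^2 + a) / (2 y1)
s = (3*11^2 + 2) / (2*11) mod 31 = 18
x3 = s^2 - 2 x1 mod 31 = 18^2 - 2*11 = 23
y3 = s (x1 - x3) - y1 mod 31 = 18 * (11 - 23) - 11 = 21

2P = (23, 21)


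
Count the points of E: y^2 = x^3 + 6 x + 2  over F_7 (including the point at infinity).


For each x in F_7, count y with y^2 = x^3 + 6 x + 2 mod 7:
  x = 0: RHS = 2, y in [3, 4]  -> 2 point(s)
  x = 1: RHS = 2, y in [3, 4]  -> 2 point(s)
  x = 2: RHS = 1, y in [1, 6]  -> 2 point(s)
  x = 6: RHS = 2, y in [3, 4]  -> 2 point(s)
Affine points: 8. Add the point at infinity: total = 9.

#E(F_7) = 9


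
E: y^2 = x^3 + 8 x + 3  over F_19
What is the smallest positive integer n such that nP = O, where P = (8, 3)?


Compute successive multiples of P until we hit O:
  1P = (8, 3)
  2P = (10, 0)
  3P = (8, 16)
  4P = O

ord(P) = 4


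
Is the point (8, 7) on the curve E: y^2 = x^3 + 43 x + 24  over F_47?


Check whether y^2 = x^3 + 43 x + 24 (mod 47) for (x, y) = (8, 7).
LHS: y^2 = 7^2 mod 47 = 2
RHS: x^3 + 43 x + 24 = 8^3 + 43*8 + 24 mod 47 = 34
LHS != RHS

No, not on the curve


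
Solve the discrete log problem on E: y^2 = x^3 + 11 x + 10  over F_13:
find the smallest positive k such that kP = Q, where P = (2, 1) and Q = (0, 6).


Enumerate multiples of P until we hit Q = (0, 6):
  1P = (2, 1)
  2P = (8, 8)
  3P = (4, 1)
  4P = (7, 12)
  5P = (0, 6)
Match found at i = 5.

k = 5


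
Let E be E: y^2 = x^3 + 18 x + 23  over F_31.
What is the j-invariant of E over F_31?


Delta = -16(4 a^3 + 27 b^2) mod 31 = 27
-1728 * (4 a)^3 = -1728 * (4*18)^3 mod 31 = 2
j = 2 * 27^(-1) mod 31 = 15

j = 15 (mod 31)


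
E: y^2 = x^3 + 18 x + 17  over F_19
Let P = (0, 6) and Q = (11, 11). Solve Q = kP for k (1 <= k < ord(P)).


Enumerate multiples of P until we hit Q = (11, 11):
  1P = (0, 6)
  2P = (7, 12)
  3P = (17, 12)
  4P = (11, 8)
  5P = (14, 7)
  6P = (2, 2)
  7P = (2, 17)
  8P = (14, 12)
  9P = (11, 11)
Match found at i = 9.

k = 9


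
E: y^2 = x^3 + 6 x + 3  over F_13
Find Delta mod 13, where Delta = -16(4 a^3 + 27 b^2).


4 a^3 + 27 b^2 = 4*6^3 + 27*3^2 = 864 + 243 = 1107
Delta = -16 * (1107) = -17712
Delta mod 13 = 7

Delta = 7 (mod 13)


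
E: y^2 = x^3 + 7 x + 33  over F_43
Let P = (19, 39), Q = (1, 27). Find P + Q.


P != Q, so use the chord formula.
s = (y2 - y1) / (x2 - x1) = (31) / (25) mod 43 = 15
x3 = s^2 - x1 - x2 mod 43 = 15^2 - 19 - 1 = 33
y3 = s (x1 - x3) - y1 mod 43 = 15 * (19 - 33) - 39 = 9

P + Q = (33, 9)


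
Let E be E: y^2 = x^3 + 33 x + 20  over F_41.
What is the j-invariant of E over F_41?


Delta = -16(4 a^3 + 27 b^2) mod 41 = 24
-1728 * (4 a)^3 = -1728 * (4*33)^3 mod 41 = 13
j = 13 * 24^(-1) mod 41 = 33

j = 33 (mod 41)


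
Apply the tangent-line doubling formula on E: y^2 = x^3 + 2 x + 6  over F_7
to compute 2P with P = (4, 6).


Doubling: s = (3 x1^2 + a) / (2 y1)
s = (3*4^2 + 2) / (2*6) mod 7 = 3
x3 = s^2 - 2 x1 mod 7 = 3^2 - 2*4 = 1
y3 = s (x1 - x3) - y1 mod 7 = 3 * (4 - 1) - 6 = 3

2P = (1, 3)


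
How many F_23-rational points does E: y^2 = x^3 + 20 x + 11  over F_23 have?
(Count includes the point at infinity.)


For each x in F_23, count y with y^2 = x^3 + 20 x + 11 mod 23:
  x = 1: RHS = 9, y in [3, 20]  -> 2 point(s)
  x = 2: RHS = 13, y in [6, 17]  -> 2 point(s)
  x = 3: RHS = 6, y in [11, 12]  -> 2 point(s)
  x = 5: RHS = 6, y in [11, 12]  -> 2 point(s)
  x = 6: RHS = 2, y in [5, 18]  -> 2 point(s)
  x = 8: RHS = 16, y in [4, 19]  -> 2 point(s)
  x = 9: RHS = 0, y in [0]  -> 1 point(s)
  x = 12: RHS = 1, y in [1, 22]  -> 2 point(s)
  x = 15: RHS = 6, y in [11, 12]  -> 2 point(s)
  x = 18: RHS = 16, y in [4, 19]  -> 2 point(s)
  x = 20: RHS = 16, y in [4, 19]  -> 2 point(s)
  x = 21: RHS = 9, y in [3, 20]  -> 2 point(s)
  x = 22: RHS = 13, y in [6, 17]  -> 2 point(s)
Affine points: 25. Add the point at infinity: total = 26.

#E(F_23) = 26
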